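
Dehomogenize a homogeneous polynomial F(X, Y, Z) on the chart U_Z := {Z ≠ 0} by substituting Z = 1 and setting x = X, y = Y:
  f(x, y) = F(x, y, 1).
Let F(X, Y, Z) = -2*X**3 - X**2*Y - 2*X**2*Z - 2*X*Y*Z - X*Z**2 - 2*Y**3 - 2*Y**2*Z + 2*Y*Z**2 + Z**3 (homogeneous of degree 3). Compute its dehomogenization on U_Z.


f(x, y) = -2*x**3 - x**2*y - 2*x**2 - 2*x*y - x - 2*y**3 - 2*y**2 + 2*y + 1

On U_Z we set Z = 1. Each monomial c·X^i·Y^j·Z^k in F becomes c·x^i·y^j·1^k = c·x^i·y^j.
Substituting Z = 1: F(X, Y, 1) = -2*x**3 - x**2*y - 2*x**2 - 2*x*y - x - 2*y**3 - 2*y**2 + 2*y + 1.
Note: deg(f) ≤ deg(F) = 3; strict inequality happens when F is divisible by Z (lost terms).


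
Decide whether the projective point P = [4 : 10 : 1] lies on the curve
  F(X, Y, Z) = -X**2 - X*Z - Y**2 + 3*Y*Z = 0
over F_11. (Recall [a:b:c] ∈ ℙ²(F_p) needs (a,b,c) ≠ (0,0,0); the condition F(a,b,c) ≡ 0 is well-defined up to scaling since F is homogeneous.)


F(4,10,1) ≡ 9 (mod 11); P is NOT on the curve.

Evaluate F(4, 10, 1) term-by-term (mod 11).
  -X**2 ↦ -1·16·1·1 = -16
  -X*Z ↦ -1·4·1·1 = -4
  -Y**2 ↦ -1·1·100·1 = -100
  3*Y*Z ↦ 3·1·10·1 = 30
Sum: F(4, 10, 1) = (-16) + (-4) + (-100) + (30) = -90.
Reducing mod 11: -90 ≡ 9 (mod 11).
Since F(a, b, c) ≡ 9 ≠ 0 (mod 11), P does NOT lie on the curve.


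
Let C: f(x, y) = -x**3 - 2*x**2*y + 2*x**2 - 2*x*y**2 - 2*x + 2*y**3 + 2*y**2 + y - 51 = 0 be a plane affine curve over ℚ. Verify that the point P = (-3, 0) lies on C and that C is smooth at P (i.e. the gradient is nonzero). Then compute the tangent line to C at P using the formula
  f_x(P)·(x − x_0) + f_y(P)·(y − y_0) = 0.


Tangent line at P: -41*x - 17*y - 123 = 0.

Step 1: f(-3, 0) = 0, so P lies on C.
Step 2: partial derivatives
  f_x(x, y) = -3*x**2 - 4*x*y + 4*x - 2*y**2 - 2, f_y(x, y) = -2*x**2 - 4*x*y + 6*y**2 + 4*y + 1.
  f_x(P) = -41, f_y(P) = -17 (gradient nonzero, so P is smooth).
Step 3: tangent line at P: -41·(x − -3) + -17·(y − 0) = 0.
Expanding: -41*x - 17*y - 123 = 0.


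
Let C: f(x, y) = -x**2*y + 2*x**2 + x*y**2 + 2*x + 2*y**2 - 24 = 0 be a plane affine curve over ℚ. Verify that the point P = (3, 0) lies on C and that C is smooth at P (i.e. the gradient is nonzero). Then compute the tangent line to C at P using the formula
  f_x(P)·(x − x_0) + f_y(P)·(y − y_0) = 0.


Tangent line at P: 14*x - 9*y - 42 = 0.

Step 1: f(3, 0) = 0, so P lies on C.
Step 2: partial derivatives
  f_x(x, y) = -2*x*y + 4*x + y**2 + 2, f_y(x, y) = -x**2 + 2*x*y + 4*y.
  f_x(P) = 14, f_y(P) = -9 (gradient nonzero, so P is smooth).
Step 3: tangent line at P: 14·(x − 3) + -9·(y − 0) = 0.
Expanding: 14*x - 9*y - 42 = 0.


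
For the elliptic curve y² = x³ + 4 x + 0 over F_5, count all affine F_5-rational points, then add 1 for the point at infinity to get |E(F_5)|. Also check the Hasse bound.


Affine points = {(0, 0), (1, 0), (2, 1), (2, 4), (3, 2), (3, 3), (4, 0)}; affine count = 7; |E(F_5)| = 8.

Discriminant check: Δ ∝ 4a³ + 27b² = 4·4³ + 27·0² = 4·64 + 27·0 ≡ 1 (mod 5). Nonzero ⇒ E is nonsingular.
For each x ∈ F_5, compute rhs = x³ + 4·x + 0 mod 5, then count y ∈ F_5 with y² ≡ rhs.
  x = 0: rhs = 0, matching y values: 0 (1 points).
  x = 1: rhs = 0, matching y values: 0 (1 points).
  x = 2: rhs = 1, matching y values: 1, 4 (2 points).
  x = 3: rhs = 4, matching y values: 2, 3 (2 points).
  x = 4: rhs = 0, matching y values: 0 (1 points).
Total affine count: 7.
Full point count |E(F_5)| = 7 + 1 = 8.
Hasse bound: |8 − (5+1)| = |2| = 2 ≤ 2√5 ≈ 4.4721 ✓.


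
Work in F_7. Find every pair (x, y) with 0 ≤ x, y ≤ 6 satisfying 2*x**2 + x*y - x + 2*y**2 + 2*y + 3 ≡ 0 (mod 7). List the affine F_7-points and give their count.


Affine F_7-points: {(0, 1), (0, 5), (2, 6), (3, 4), (5, 2), (5, 5), (6, 4), (6, 6)}; count = 8.

For each of the 49 pairs (x, y) ∈ F_7², evaluate f(x, y) mod 7. Record the zeros.
  x = 0: [0↦3, 1↦0, 2↦1, 3↦6, 4↦1, 5↦0, 6↦3]  zeros at y ∈ {1, 5}
  x = 1: [0↦4, 1↦2, 2↦4, 3↦3, 4↦6, 5↦6, 6↦3]  zeros at y ∈ ∅
  x = 2: [0↦2, 1↦1, 2↦4, 3↦4, 4↦1, 5↦2, 6↦0]  zeros at y ∈ {6}
  x = 3: [0↦4, 1↦4, 2↦1, 3↦2, 4↦0, 5↦2, 6↦1]  zeros at y ∈ {4}
  x = 4: [0↦3, 1↦4, 2↦2, 3↦4, 4↦3, 5↦6, 6↦6]  zeros at y ∈ ∅
  x = 5: [0↦6, 1↦1, 2↦0, 3↦3, 4↦3, 5↦0, 6↦1]  zeros at y ∈ {2, 5}
  x = 6: [0↦6, 1↦2, 2↦2, 3↦6, 4↦0, 5↦5, 6↦0]  zeros at y ∈ {4, 6}
Collecting zeros: affine points = {(0, 1), (0, 5), (2, 6), (3, 4), (5, 2), (5, 5), (6, 4), (6, 6)}.
Total count |C(F_7)_aff| = 8.


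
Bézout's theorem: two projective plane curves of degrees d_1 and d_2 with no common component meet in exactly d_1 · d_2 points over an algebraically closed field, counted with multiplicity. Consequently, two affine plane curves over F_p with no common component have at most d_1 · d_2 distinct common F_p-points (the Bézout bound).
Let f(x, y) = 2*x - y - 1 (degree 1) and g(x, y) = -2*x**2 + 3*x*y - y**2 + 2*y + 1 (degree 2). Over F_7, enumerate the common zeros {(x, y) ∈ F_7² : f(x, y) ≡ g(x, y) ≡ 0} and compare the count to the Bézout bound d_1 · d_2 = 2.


Common zeros: {(6, 4)}; count = 1; Bézout bound = 2.

deg(f) = 1, deg(g) = 2, so Bézout bound = 2.
Scan x ∈ F_7. For each x, list the y ∈ F_7 with f(x, y) ≡ 0 and those with g(x, y) ≡ 0 (mod 7); the common zeros in that column are the intersection.
  x = 0: f ≡ 0 at y ∈ {6}; g ≡ 0 at y ∈ {4, 5}; common: ∅.
  x = 1: f ≡ 0 at y ∈ {1}; g ≡ 0 at y ∈ {6}; common: ∅.
  x = 2: f ≡ 0 at y ∈ {3}; g ≡ 0 at y ∈ {0, 1}; common: ∅.
  x = 3: f ≡ 0 at y ∈ {5}; g ≡ 0 at y ∈ {1, 3}; common: ∅.
  x = 4: f ≡ 0 at y ∈ {0}; g ≡ 0 at y ∈ {2, 5}; common: ∅.
  x = 5: f ≡ 0 at y ∈ {2}; g ≡ 0 at y ∈ {0, 3}; common: ∅.
  x = 6: f ≡ 0 at y ∈ {4}; g ≡ 0 at y ∈ {2, 4}; common: {4}.
Collecting: common zeros = {(6, 4)}, so the count is 1.
Comparison with the Bézout bound: 1 ≤ 2 = deg(f)·deg(g), as expected for curves with no common component (the affine F_7-count falls short of the bound because intersections may lie at infinity, over extension fields, or carry multiplicity).


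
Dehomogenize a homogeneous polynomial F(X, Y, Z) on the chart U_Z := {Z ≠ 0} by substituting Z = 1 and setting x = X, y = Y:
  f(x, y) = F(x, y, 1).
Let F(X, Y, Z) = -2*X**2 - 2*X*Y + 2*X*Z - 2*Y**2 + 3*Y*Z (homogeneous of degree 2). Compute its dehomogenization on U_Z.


f(x, y) = -2*x**2 - 2*x*y + 2*x - 2*y**2 + 3*y

On U_Z we set Z = 1. Each monomial c·X^i·Y^j·Z^k in F becomes c·x^i·y^j·1^k = c·x^i·y^j.
Substituting Z = 1: F(X, Y, 1) = -2*x**2 - 2*x*y + 2*x - 2*y**2 + 3*y.
Note: deg(f) ≤ deg(F) = 2; strict inequality happens when F is divisible by Z (lost terms).


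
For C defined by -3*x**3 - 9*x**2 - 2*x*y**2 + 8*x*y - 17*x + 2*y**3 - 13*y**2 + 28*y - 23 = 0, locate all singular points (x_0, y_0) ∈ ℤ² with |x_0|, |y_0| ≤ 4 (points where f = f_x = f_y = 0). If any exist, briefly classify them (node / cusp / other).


Singular points: {(-1, 2)}; classification: cusp.

Compute partial derivatives:
  f_x = -9*x**2 - 18*x - 2*y**2 + 8*y - 17.
  f_y = -4*x*y + 8*x + 6*y**2 - 26*y + 28.
Scan x_0 ∈ {−4, ..., 4}. For each x_0, f_y(x_0, y) is a polynomial in y; find its integer roots y ∈ {−4, ..., 4}, then test f_x and f at those candidates.
  x = -4: f_y(-4, y) = 6*y**2 - 10*y - 4; vanishes at y ∈ {2}. (-4, 2): f_x = -81 ≠ 0.
  x = -3: f_y(-3, y) = 6*y**2 - 14*y + 4; vanishes at y ∈ {2}. (-3, 2): f_x = -36 ≠ 0.
  x = -2: f_y(-2, y) = 6*y**2 - 18*y + 12; vanishes at y ∈ {1, 2}. (-2, 1): f_x = -11 ≠ 0; (-2, 2): f_x = -9 ≠ 0.
  x = -1: f_y(-1, y) = 6*y**2 - 22*y + 20; vanishes at y ∈ {2}. (-1, 2): f_x = 0, f = 0 — SINGULAR.
  x = 0: f_y(0, y) = 6*y**2 - 26*y + 28; vanishes at y ∈ {2}. (0, 2): f_x = -9 ≠ 0.
  x = 1: f_y(1, y) = 6*y**2 - 30*y + 36; vanishes at y ∈ {2, 3}. (1, 2): f_x = -36 ≠ 0; (1, 3): f_x = -38 ≠ 0.
  x = 2: f_y(2, y) = 6*y**2 - 34*y + 44; vanishes at y ∈ {2}. (2, 2): f_x = -81 ≠ 0.
  x = 3: f_y(3, y) = 6*y**2 - 38*y + 52; vanishes at y ∈ {2}. (3, 2): f_x = -144 ≠ 0.
  x = 4: f_y(4, y) = 6*y**2 - 42*y + 60; vanishes at y ∈ {2}. (4, 2): f_x = -225 ≠ 0.
Only singular point on the grid: (-1, 2).
Classify: substitute x = -1 + u, y = 2 + v and expand: f = -3*u**3 - 2*u*v**2 + 2*v**3 + v**2.
No constant or linear terms (consistent with a singular point). Quadratic part: v**2. Cubic part: -3*u**3 - 2*u*v**2 + 2*v**3.
The quadratic part v**2 is a perfect square, so there is a single (double) tangent line v = 0, i.e. y = 2. Restricting the cubic part to that line (v = 0) leaves -3*u**3 ≠ 0, so f is not divisible by v and the branch is v² ≈ 3*u**3 to lowest order — this is a cusp.
Classification: cusp.


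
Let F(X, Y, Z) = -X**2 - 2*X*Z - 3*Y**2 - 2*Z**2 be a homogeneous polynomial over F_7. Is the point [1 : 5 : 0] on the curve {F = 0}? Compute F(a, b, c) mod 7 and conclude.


F(1,5,0) ≡ 1 (mod 7); P is NOT on the curve.

Evaluate F(1, 5, 0) term-by-term (mod 7).
  -X**2 ↦ -1·1·1·1 = -1
  -2*X*Z ↦ -2·1·1·0 = 0
  -3*Y**2 ↦ -3·1·25·1 = -75
  -2*Z**2 ↦ -2·1·1·0 = 0
Sum: F(1, 5, 0) = (-1) + (0) + (-75) + (0) = -76.
Reducing mod 7: -76 ≡ 1 (mod 7).
Since F(a, b, c) ≡ 1 ≠ 0 (mod 7), P does NOT lie on the curve.


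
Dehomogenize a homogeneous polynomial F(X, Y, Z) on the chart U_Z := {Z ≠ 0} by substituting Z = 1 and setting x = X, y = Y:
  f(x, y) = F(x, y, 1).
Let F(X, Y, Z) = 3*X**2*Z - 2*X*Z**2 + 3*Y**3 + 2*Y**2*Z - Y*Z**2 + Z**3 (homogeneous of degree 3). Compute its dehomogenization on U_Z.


f(x, y) = 3*x**2 - 2*x + 3*y**3 + 2*y**2 - y + 1

On U_Z we set Z = 1. Each monomial c·X^i·Y^j·Z^k in F becomes c·x^i·y^j·1^k = c·x^i·y^j.
Substituting Z = 1: F(X, Y, 1) = 3*x**2 - 2*x + 3*y**3 + 2*y**2 - y + 1.
Note: deg(f) ≤ deg(F) = 3; strict inequality happens when F is divisible by Z (lost terms).


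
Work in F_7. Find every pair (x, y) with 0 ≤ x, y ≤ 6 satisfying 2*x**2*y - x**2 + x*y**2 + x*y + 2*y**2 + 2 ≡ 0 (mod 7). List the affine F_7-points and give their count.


Affine F_7-points: {(1, 1), (1, 5), (3, 0), (4, 0), (4, 1), (5, 5), (6, 2), (6, 4)}; count = 8.

For each of the 49 pairs (x, y) ∈ F_7², evaluate f(x, y) mod 7. Record the zeros.
  x = 0: [0↦2, 1↦4, 2↦3, 3↦6, 4↦6, 5↦3, 6↦4]  zeros at y ∈ ∅
  x = 1: [0↦1, 1↦0, 2↦5, 3↦2, 4↦5, 5↦0, 6↦1]  zeros at y ∈ {1, 5}
  x = 2: [0↦5, 1↦5, 2↦6, 3↦1, 4↦4, 5↦1, 6↦6]  zeros at y ∈ ∅
  x = 3: [0↦0, 1↦5, 2↦6, 3↦3, 4↦3, 5↦6, 6↦5]  zeros at y ∈ {0}
  x = 4: [0↦0, 1↦0, 2↦5, 3↦1, 4↦2, 5↦1, 6↦5]  zeros at y ∈ {0, 1}
  x = 5: [0↦5, 1↦4, 2↦3, 3↦2, 4↦1, 5↦0, 6↦6]  zeros at y ∈ {5}
  x = 6: [0↦1, 1↦3, 2↦0, 3↦6, 4↦0, 5↦3, 6↦1]  zeros at y ∈ {2, 4}
Collecting zeros: affine points = {(1, 1), (1, 5), (3, 0), (4, 0), (4, 1), (5, 5), (6, 2), (6, 4)}.
Total count |C(F_7)_aff| = 8.


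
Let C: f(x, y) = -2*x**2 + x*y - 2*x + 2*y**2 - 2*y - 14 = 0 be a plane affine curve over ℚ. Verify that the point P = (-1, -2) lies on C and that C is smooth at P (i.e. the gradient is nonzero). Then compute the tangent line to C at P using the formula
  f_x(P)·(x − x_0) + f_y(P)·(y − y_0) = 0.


Tangent line at P: -11*y - 22 = 0.

Step 1: f(-1, -2) = 0, so P lies on C.
Step 2: partial derivatives
  f_x(x, y) = -4*x + y - 2, f_y(x, y) = x + 4*y - 2.
  f_x(P) = 0, f_y(P) = -11 (gradient nonzero, so P is smooth).
Step 3: tangent line at P: 0·(x − -1) + -11·(y − -2) = 0.
Expanding: -11*y - 22 = 0.


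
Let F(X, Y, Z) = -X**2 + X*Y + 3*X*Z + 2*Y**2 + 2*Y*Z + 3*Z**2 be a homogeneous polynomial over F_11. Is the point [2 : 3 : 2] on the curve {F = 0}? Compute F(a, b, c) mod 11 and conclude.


F(2,3,2) ≡ 1 (mod 11); P is NOT on the curve.

Evaluate F(2, 3, 2) term-by-term (mod 11).
  -X**2 ↦ -1·4·1·1 = -4
  X*Y ↦ 1·2·3·1 = 6
  3*X*Z ↦ 3·2·1·2 = 12
  2*Y**2 ↦ 2·1·9·1 = 18
  2*Y*Z ↦ 2·1·3·2 = 12
  3*Z**2 ↦ 3·1·1·4 = 12
Sum: F(2, 3, 2) = (-4) + (6) + (12) + (18) + (12) + (12) = 56.
Reducing mod 11: 56 ≡ 1 (mod 11).
Since F(a, b, c) ≡ 1 ≠ 0 (mod 11), P does NOT lie on the curve.


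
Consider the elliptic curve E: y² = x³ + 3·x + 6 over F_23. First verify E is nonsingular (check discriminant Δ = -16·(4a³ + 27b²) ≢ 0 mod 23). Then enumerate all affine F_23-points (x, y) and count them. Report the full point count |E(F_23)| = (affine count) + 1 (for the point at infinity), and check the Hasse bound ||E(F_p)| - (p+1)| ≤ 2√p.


Affine points = {(0, 11), (0, 12), (4, 6), (4, 17), (5, 10), (5, 13), (7, 5), (7, 18), (8, 6), (8, 17), (9, 7), (9, 16), (10, 1), (10, 22), (11, 6), (11, 17), (14, 3), (14, 20), (17, 5), (17, 18), (18, 2), (18, 21), (20, 4), (20, 19), (22, 5), (22, 18)}; affine count = 26; |E(F_23)| = 27.

Discriminant check: Δ ∝ 4a³ + 27b² = 4·3³ + 27·6² = 4·27 + 27·36 ≡ 22 (mod 23). Nonzero ⇒ E is nonsingular.
For each x ∈ F_23, compute rhs = x³ + 3·x + 6 mod 23, then count y ∈ F_23 with y² ≡ rhs.
  x = 0: rhs = 6, matching y values: 11, 12 (2 points).
  x = 1: rhs = 10, matching y values: none (0 points).
  x = 2: rhs = 20, matching y values: none (0 points).
  x = 3: rhs = 19, matching y values: none (0 points).
  x = 4: rhs = 13, matching y values: 6, 17 (2 points).
  x = 5: rhs = 8, matching y values: 10, 13 (2 points).
  x = 6: rhs = 10, matching y values: none (0 points).
  x = 7: rhs = 2, matching y values: 5, 18 (2 points).
  x = 8: rhs = 13, matching y values: 6, 17 (2 points).
  x = 9: rhs = 3, matching y values: 7, 16 (2 points).
  x = 10: rhs = 1, matching y values: 1, 22 (2 points).
  x = 11: rhs = 13, matching y values: 6, 17 (2 points).
  x = 12: rhs = 22, matching y values: none (0 points).
  x = 13: rhs = 11, matching y values: none (0 points).
  x = 14: rhs = 9, matching y values: 3, 20 (2 points).
  x = 15: rhs = 22, matching y values: none (0 points).
  x = 16: rhs = 10, matching y values: none (0 points).
  x = 17: rhs = 2, matching y values: 5, 18 (2 points).
  x = 18: rhs = 4, matching y values: 2, 21 (2 points).
  x = 19: rhs = 22, matching y values: none (0 points).
  x = 20: rhs = 16, matching y values: 4, 19 (2 points).
  x = 21: rhs = 15, matching y values: none (0 points).
  x = 22: rhs = 2, matching y values: 5, 18 (2 points).
Total affine count: 26.
Full point count |E(F_23)| = 26 + 1 = 27.
Hasse bound: |27 − (23+1)| = |3| = 3 ≤ 2√23 ≈ 9.5917 ✓.


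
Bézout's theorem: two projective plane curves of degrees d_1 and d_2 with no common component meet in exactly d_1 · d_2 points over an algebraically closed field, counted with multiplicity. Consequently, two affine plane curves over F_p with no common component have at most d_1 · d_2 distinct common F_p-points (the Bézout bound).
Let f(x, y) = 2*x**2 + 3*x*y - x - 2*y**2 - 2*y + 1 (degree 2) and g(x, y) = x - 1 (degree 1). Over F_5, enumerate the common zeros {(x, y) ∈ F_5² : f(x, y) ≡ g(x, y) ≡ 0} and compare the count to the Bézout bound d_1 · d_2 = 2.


Common zeros: ∅; count = 0; Bézout bound = 2.

deg(f) = 2, deg(g) = 1, so Bézout bound = 2.
Scan x ∈ F_5. For each x, list the y ∈ F_5 with f(x, y) ≡ 0 and those with g(x, y) ≡ 0 (mod 5); the common zeros in that column are the intersection.
  x = 0: f ≡ 0 at y ∈ ∅; g ≡ 0 at y ∈ ∅; common: ∅.
  x = 1: f ≡ 0 at y ∈ ∅; g ≡ 0 at y ∈ {0, 1, 2, 3, 4}; common: ∅.
  x = 2: f ≡ 0 at y ∈ ∅; g ≡ 0 at y ∈ ∅; common: ∅.
  x = 3: f ≡ 0 at y ∈ ∅; g ≡ 0 at y ∈ ∅; common: ∅.
  x = 4: f ≡ 0 at y ∈ ∅; g ≡ 0 at y ∈ ∅; common: ∅.
Collecting: common zeros = ∅, so the count is 0.
Comparison with the Bézout bound: 0 ≤ 2 = deg(f)·deg(g), as expected for curves with no common component (the affine F_5-count falls short of the bound because intersections may lie at infinity, over extension fields, or carry multiplicity).


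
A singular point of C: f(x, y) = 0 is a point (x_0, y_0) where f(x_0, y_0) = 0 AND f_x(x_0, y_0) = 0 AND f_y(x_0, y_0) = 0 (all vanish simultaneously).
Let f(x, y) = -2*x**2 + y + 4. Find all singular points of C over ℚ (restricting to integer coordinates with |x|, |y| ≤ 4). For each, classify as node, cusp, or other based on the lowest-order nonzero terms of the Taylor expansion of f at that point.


No singular points in the scanned grid; C is smooth there.

Compute partial derivatives:
  f_x = -4*x.
  f_y = 1.
f_y = 1 is a nonzero constant, so f_y never vanishes: no point (x, y) can satisfy f = f_x = f_y = 0. In particular no (x, y) ∈ {−4, ..., 4}² is singular; the curve is smooth.


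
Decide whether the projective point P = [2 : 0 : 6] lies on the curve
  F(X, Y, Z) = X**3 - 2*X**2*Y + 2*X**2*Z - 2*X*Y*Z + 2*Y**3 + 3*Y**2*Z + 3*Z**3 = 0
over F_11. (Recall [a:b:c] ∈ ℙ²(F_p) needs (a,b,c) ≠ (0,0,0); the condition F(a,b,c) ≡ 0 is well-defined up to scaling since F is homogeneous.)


F(2,0,6) ≡ 0 (mod 11); P is on the curve.

Evaluate F(2, 0, 6) term-by-term (mod 11).
  X**3 ↦ 1·8·1·1 = 8
  -2*X**2*Y ↦ -2·4·0·1 = 0
  2*X**2*Z ↦ 2·4·1·6 = 48
  -2*X*Y*Z ↦ -2·2·0·6 = 0
  2*Y**3 ↦ 2·1·0·1 = 0
  3*Y**2*Z ↦ 3·1·0·6 = 0
  3*Z**3 ↦ 3·1·1·216 = 648
Sum: F(2, 0, 6) = (8) + (0) + (48) + (0) + (0) + (0) + (648) = 704.
Reducing mod 11: 704 ≡ 0 (mod 11).
Since F(a, b, c) ≡ 0 (mod 11), P lies on the curve.


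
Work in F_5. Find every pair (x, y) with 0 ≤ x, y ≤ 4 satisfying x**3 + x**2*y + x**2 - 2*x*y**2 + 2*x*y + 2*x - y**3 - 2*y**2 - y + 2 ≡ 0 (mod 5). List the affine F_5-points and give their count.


Affine F_5-points: {(2, 2), (4, 0)}; count = 2.

For each of the 25 pairs (x, y) ∈ F_5², evaluate f(x, y) mod 5. Record the zeros.
  x = 0: [0↦2, 1↦3, 2↦4, 3↦4, 4↦2]  zeros at y ∈ ∅
  x = 1: [0↦1, 1↦3, 2↦1, 3↦4, 4↦1]  zeros at y ∈ ∅
  x = 2: [0↦3, 1↦3, 2↦0, 3↦3, 4↦1]  zeros at y ∈ {2}
  x = 3: [0↦4, 1↦4, 2↦2, 3↦2, 4↦3]  zeros at y ∈ ∅
  x = 4: [0↦0, 1↦2, 2↦3, 3↦2, 4↦3]  zeros at y ∈ {0}
Collecting zeros: affine points = {(2, 2), (4, 0)}.
Total count |C(F_5)_aff| = 2.


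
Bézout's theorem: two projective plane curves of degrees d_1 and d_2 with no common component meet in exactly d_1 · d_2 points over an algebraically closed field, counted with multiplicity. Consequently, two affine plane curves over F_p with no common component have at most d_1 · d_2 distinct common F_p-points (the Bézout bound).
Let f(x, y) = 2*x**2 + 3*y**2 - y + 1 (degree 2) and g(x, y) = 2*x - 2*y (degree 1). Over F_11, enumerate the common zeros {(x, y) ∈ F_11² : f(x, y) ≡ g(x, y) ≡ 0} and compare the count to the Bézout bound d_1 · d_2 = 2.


Common zeros: {(4, 4), (5, 5)}; count = 2; Bézout bound = 2.

deg(f) = 2, deg(g) = 1, so Bézout bound = 2.
Scan x ∈ F_11. For each x, list the y ∈ F_11 with f(x, y) ≡ 0 and those with g(x, y) ≡ 0 (mod 11); the common zeros in that column are the intersection.
  x = 0: f ≡ 0 at y ∈ {2}; g ≡ 0 at y ∈ {0}; common: ∅.
  x = 1: f ≡ 0 at y ∈ {7, 8}; g ≡ 0 at y ∈ {1}; common: ∅.
  x = 2: f ≡ 0 at y ∈ {1, 3}; g ≡ 0 at y ∈ {2}; common: ∅.
  x = 3: f ≡ 0 at y ∈ {6, 9}; g ≡ 0 at y ∈ {3}; common: ∅.
  x = 4: f ≡ 0 at y ∈ {0, 4}; g ≡ 0 at y ∈ {4}; common: {4}.
  x = 5: f ≡ 0 at y ∈ {5, 10}; g ≡ 0 at y ∈ {5}; common: {5}.
  x = 6: f ≡ 0 at y ∈ {5, 10}; g ≡ 0 at y ∈ {6}; common: ∅.
  x = 7: f ≡ 0 at y ∈ {0, 4}; g ≡ 0 at y ∈ {7}; common: ∅.
  x = 8: f ≡ 0 at y ∈ {6, 9}; g ≡ 0 at y ∈ {8}; common: ∅.
  x = 9: f ≡ 0 at y ∈ {1, 3}; g ≡ 0 at y ∈ {9}; common: ∅.
  x = 10: f ≡ 0 at y ∈ {7, 8}; g ≡ 0 at y ∈ {10}; common: ∅.
Collecting: common zeros = {(4, 4), (5, 5)}, so the count is 2.
Comparison with the Bézout bound: 2 ≤ 2 = deg(f)·deg(g), as expected for curves with no common component (the bound is attained).


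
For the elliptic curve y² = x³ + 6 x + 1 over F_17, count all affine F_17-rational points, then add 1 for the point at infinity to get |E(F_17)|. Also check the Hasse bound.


Affine points = {(0, 1), (0, 16), (1, 5), (1, 12), (2, 2), (2, 15), (4, 2), (4, 15), (6, 7), (6, 10), (8, 0), (9, 6), (9, 11), (11, 2), (11, 15), (12, 4), (12, 13), (13, 7), (13, 10), (15, 7), (15, 10)}; affine count = 21; |E(F_17)| = 22.

Discriminant check: Δ ∝ 4a³ + 27b² = 4·6³ + 27·1² = 4·216 + 27·1 ≡ 7 (mod 17). Nonzero ⇒ E is nonsingular.
For each x ∈ F_17, compute rhs = x³ + 6·x + 1 mod 17, then count y ∈ F_17 with y² ≡ rhs.
  x = 0: rhs = 1, matching y values: 1, 16 (2 points).
  x = 1: rhs = 8, matching y values: 5, 12 (2 points).
  x = 2: rhs = 4, matching y values: 2, 15 (2 points).
  x = 3: rhs = 12, matching y values: none (0 points).
  x = 4: rhs = 4, matching y values: 2, 15 (2 points).
  x = 5: rhs = 3, matching y values: none (0 points).
  x = 6: rhs = 15, matching y values: 7, 10 (2 points).
  x = 7: rhs = 12, matching y values: none (0 points).
  x = 8: rhs = 0, matching y values: 0 (1 points).
  x = 9: rhs = 2, matching y values: 6, 11 (2 points).
  x = 10: rhs = 7, matching y values: none (0 points).
  x = 11: rhs = 4, matching y values: 2, 15 (2 points).
  x = 12: rhs = 16, matching y values: 4, 13 (2 points).
  x = 13: rhs = 15, matching y values: 7, 10 (2 points).
  x = 14: rhs = 7, matching y values: none (0 points).
  x = 15: rhs = 15, matching y values: 7, 10 (2 points).
  x = 16: rhs = 11, matching y values: none (0 points).
Total affine count: 21.
Full point count |E(F_17)| = 21 + 1 = 22.
Hasse bound: |22 − (17+1)| = |4| = 4 ≤ 2√17 ≈ 8.2462 ✓.


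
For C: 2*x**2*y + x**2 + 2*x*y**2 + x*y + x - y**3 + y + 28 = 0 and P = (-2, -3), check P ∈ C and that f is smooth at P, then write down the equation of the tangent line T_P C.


Tangent line at P: 36*x + 4*y + 84 = 0.

Step 1: f(-2, -3) = 0, so P lies on C.
Step 2: partial derivatives
  f_x(x, y) = 4*x*y + 2*x + 2*y**2 + y + 1, f_y(x, y) = 2*x**2 + 4*x*y + x - 3*y**2 + 1.
  f_x(P) = 36, f_y(P) = 4 (gradient nonzero, so P is smooth).
Step 3: tangent line at P: 36·(x − -2) + 4·(y − -3) = 0.
Expanding: 36*x + 4*y + 84 = 0.


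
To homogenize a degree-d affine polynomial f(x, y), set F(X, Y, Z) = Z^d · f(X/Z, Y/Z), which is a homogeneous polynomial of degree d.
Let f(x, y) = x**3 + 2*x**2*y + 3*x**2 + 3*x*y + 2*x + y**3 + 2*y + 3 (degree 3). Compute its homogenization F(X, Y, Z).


F(X, Y, Z) = X**3 + 2*X**2*Y + 3*X**2*Z + 3*X*Y*Z + 2*X*Z**2 + Y**3 + 2*Y*Z**2 + 3*Z**3

deg(f) = 3.
Substitute x = X/Z, y = Y/Z into f, then multiply by Z^3.
  monomial 1·x^3·y^0 ↦ 1·X^3·Y^0·Z^0.
  monomial 2·x^2·y^1 ↦ 2·X^2·Y^1·Z^0.
  monomial 3·x^2·y^0 ↦ 3·X^2·Y^0·Z^1.
  monomial 3·x^1·y^1 ↦ 3·X^1·Y^1·Z^1.
  monomial 2·x^1·y^0 ↦ 2·X^1·Y^0·Z^2.
  monomial 1·x^0·y^3 ↦ 1·X^0·Y^3·Z^0.
  monomial 2·x^0·y^1 ↦ 2·X^0·Y^1·Z^2.
  monomial 3·x^0·y^0 ↦ 3·X^0·Y^0·Z^3.
Collecting: F(X, Y, Z) = X**3 + 2*X**2*Y + 3*X**2*Z + 3*X*Y*Z + 2*X*Z**2 + Y**3 + 2*Y*Z**2 + 3*Z**3.


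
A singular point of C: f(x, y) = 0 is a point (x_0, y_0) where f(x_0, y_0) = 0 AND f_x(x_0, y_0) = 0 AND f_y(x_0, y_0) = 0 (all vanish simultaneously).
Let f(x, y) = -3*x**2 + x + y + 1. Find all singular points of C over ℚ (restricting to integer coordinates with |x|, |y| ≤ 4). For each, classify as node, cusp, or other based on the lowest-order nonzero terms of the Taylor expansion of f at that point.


No singular points in the scanned grid; C is smooth there.

Compute partial derivatives:
  f_x = 1 - 6*x.
  f_y = 1.
f_y = 1 is a nonzero constant, so f_y never vanishes: no point (x, y) can satisfy f = f_x = f_y = 0. In particular no (x, y) ∈ {−4, ..., 4}² is singular; the curve is smooth.


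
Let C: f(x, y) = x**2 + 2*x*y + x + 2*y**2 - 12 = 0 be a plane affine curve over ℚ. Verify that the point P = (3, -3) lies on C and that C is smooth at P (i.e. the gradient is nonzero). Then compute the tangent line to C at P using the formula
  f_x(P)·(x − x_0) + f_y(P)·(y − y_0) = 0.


Tangent line at P: x - 6*y - 21 = 0.

Step 1: f(3, -3) = 0, so P lies on C.
Step 2: partial derivatives
  f_x(x, y) = 2*x + 2*y + 1, f_y(x, y) = 2*x + 4*y.
  f_x(P) = 1, f_y(P) = -6 (gradient nonzero, so P is smooth).
Step 3: tangent line at P: 1·(x − 3) + -6·(y − -3) = 0.
Expanding: x - 6*y - 21 = 0.


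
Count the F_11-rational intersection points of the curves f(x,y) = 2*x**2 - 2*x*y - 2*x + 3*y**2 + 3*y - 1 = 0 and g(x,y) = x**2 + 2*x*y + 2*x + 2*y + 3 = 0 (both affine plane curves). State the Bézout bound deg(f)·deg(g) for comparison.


Common zeros: ∅; count = 0; Bézout bound = 4.

deg(f) = 2, deg(g) = 2, so Bézout bound = 4.
Scan x ∈ F_11. For each x, list the y ∈ F_11 with f(x, y) ≡ 0 and those with g(x, y) ≡ 0 (mod 11); the common zeros in that column are the intersection.
  x = 0: f ≡ 0 at y ∈ ∅; g ≡ 0 at y ∈ {4}; common: ∅.
  x = 1: f ≡ 0 at y ∈ ∅; g ≡ 0 at y ∈ {4}; common: ∅.
  x = 2: f ≡ 0 at y ∈ {7, 8}; g ≡ 0 at y ∈ {0}; common: ∅.
  x = 3: f ≡ 0 at y ∈ {0, 1}; g ≡ 0 at y ∈ {6}; common: ∅.
  x = 4: f ≡ 0 at y ∈ ∅; g ≡ 0 at y ∈ {5}; common: ∅.
  x = 5: f ≡ 0 at y ∈ ∅; g ≡ 0 at y ∈ {6}; common: ∅.
  x = 6: f ≡ 0 at y ∈ {7}; g ≡ 0 at y ∈ {5}; common: ∅.
  x = 7: f ≡ 0 at y ∈ {3, 8}; g ≡ 0 at y ∈ {0}; common: ∅.
  x = 8: f ≡ 0 at y ∈ {3, 5}; g ≡ 0 at y ∈ {7}; common: ∅.
  x = 9: f ≡ 0 at y ∈ {0, 5}; g ≡ 0 at y ∈ {7}; common: ∅.
  x = 10: f ≡ 0 at y ∈ {1}; g ≡ 0 at y ∈ ∅; common: ∅.
Collecting: common zeros = ∅, so the count is 0.
Comparison with the Bézout bound: 0 ≤ 4 = deg(f)·deg(g), as expected for curves with no common component (the affine F_11-count falls short of the bound because intersections may lie at infinity, over extension fields, or carry multiplicity).


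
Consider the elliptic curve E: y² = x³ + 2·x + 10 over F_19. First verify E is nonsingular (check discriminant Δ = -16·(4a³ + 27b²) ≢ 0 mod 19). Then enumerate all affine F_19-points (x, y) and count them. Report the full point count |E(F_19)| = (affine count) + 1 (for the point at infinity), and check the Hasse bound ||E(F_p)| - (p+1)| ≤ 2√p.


Affine points = {(3, 9), (3, 10), (4, 5), (4, 14), (7, 5), (7, 14), (8, 5), (8, 14), (9, 4), (9, 15), (10, 2), (10, 17), (17, 6), (17, 13), (18, 8), (18, 11)}; affine count = 16; |E(F_19)| = 17.

Discriminant check: Δ ∝ 4a³ + 27b² = 4·2³ + 27·10² = 4·8 + 27·100 ≡ 15 (mod 19). Nonzero ⇒ E is nonsingular.
For each x ∈ F_19, compute rhs = x³ + 2·x + 10 mod 19, then count y ∈ F_19 with y² ≡ rhs.
  x = 0: rhs = 10, matching y values: none (0 points).
  x = 1: rhs = 13, matching y values: none (0 points).
  x = 2: rhs = 3, matching y values: none (0 points).
  x = 3: rhs = 5, matching y values: 9, 10 (2 points).
  x = 4: rhs = 6, matching y values: 5, 14 (2 points).
  x = 5: rhs = 12, matching y values: none (0 points).
  x = 6: rhs = 10, matching y values: none (0 points).
  x = 7: rhs = 6, matching y values: 5, 14 (2 points).
  x = 8: rhs = 6, matching y values: 5, 14 (2 points).
  x = 9: rhs = 16, matching y values: 4, 15 (2 points).
  x = 10: rhs = 4, matching y values: 2, 17 (2 points).
  x = 11: rhs = 14, matching y values: none (0 points).
  x = 12: rhs = 14, matching y values: none (0 points).
  x = 13: rhs = 10, matching y values: none (0 points).
  x = 14: rhs = 8, matching y values: none (0 points).
  x = 15: rhs = 14, matching y values: none (0 points).
  x = 16: rhs = 15, matching y values: none (0 points).
  x = 17: rhs = 17, matching y values: 6, 13 (2 points).
  x = 18: rhs = 7, matching y values: 8, 11 (2 points).
Total affine count: 16.
Full point count |E(F_19)| = 16 + 1 = 17.
Hasse bound: |17 − (19+1)| = |-3| = 3 ≤ 2√19 ≈ 8.7178 ✓.


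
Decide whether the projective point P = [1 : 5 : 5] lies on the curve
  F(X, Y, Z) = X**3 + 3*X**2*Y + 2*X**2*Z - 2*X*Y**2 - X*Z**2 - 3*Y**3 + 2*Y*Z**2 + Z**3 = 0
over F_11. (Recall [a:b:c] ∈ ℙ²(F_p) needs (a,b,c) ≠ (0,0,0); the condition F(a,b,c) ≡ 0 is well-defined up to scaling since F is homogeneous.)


F(1,5,5) ≡ 6 (mod 11); P is NOT on the curve.

Evaluate F(1, 5, 5) term-by-term (mod 11).
  X**3 ↦ 1·1·1·1 = 1
  3*X**2*Y ↦ 3·1·5·1 = 15
  2*X**2*Z ↦ 2·1·1·5 = 10
  -2*X*Y**2 ↦ -2·1·25·1 = -50
  -X*Z**2 ↦ -1·1·1·25 = -25
  -3*Y**3 ↦ -3·1·125·1 = -375
  2*Y*Z**2 ↦ 2·1·5·25 = 250
  Z**3 ↦ 1·1·1·125 = 125
Sum: F(1, 5, 5) = (1) + (15) + (10) + (-50) + (-25) + (-375) + (250) + (125) = -49.
Reducing mod 11: -49 ≡ 6 (mod 11).
Since F(a, b, c) ≡ 6 ≠ 0 (mod 11), P does NOT lie on the curve.


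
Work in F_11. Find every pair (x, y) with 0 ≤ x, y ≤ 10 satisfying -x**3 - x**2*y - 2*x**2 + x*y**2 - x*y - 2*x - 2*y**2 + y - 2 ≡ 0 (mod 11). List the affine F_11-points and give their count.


Affine F_11-points: {(2, 0), (3, 3), (3, 8), (5, 0), (5, 6), (6, 5), (6, 8), (9, 4), (10, 2)}; count = 9.

For each of the 121 pairs (x, y) ∈ F_11², evaluate f(x, y) mod 11. Record the zeros.
  x = 0: [0↦9, 1↦8, 2↦3, 3↦5, 4↦3, 5↦8, 6↦9, 7↦6, 8↦10, 9↦10, 10↦6]  zeros at y ∈ ∅
  x = 1: [0↦4, 1↦2, 2↦9, 3↦3, 4↦6, 5↦7, 6↦6, 7↦3, 8↦9, 9↦2, 10↦4]  zeros at y ∈ ∅
  x = 2: [0↦0, 1↦6, 2↦1, 3↦7, 4↦2, 5↦8, 6↦3, 7↦9, 8↦4, 9↦10, 10↦5]  zeros at y ∈ {0}
  x = 3: [0↦2, 1↦3, 2↦6, 3↦0, 4↦7, 5↦5, 6↦5, 7↦7, 8↦0, 9↦6, 10↦3]  zeros at y ∈ {3, 8}
  x = 4: [0↦4, 1↦9, 2↦7, 3↦9, 4↦4, 5↦3, 6↦6, 7↦2, 8↦2, 9↦6, 10↦3]  zeros at y ∈ ∅
  x = 5: [0↦0, 1↦7, 2↦9, 3↦6, 4↦9, 5↦7, 6↦0, 7↦10, 8↦4, 9↦4, 10↦10]  zeros at y ∈ {0, 6}
  x = 6: [0↦6, 1↦2, 2↦6, 3↦7, 4↦5, 5↦0, 6↦3, 7↦3, 8↦0, 9↦5, 10↦7]  zeros at y ∈ {5, 8}
  x = 7: [0↦5, 1↦10, 2↦3, 3↦6, 4↦8, 5↦9, 6↦9, 7↦8, 8↦6, 9↦3, 10↦10]  zeros at y ∈ ∅
  x = 8: [0↦2, 1↦3, 2↦5, 3↦8, 4↦1, 5↦6, 6↦1, 7↦8, 8↦5, 9↦3, 10↦2]  zeros at y ∈ ∅
  x = 9: [0↦2, 1↦8, 2↦6, 3↦7, 4↦0, 5↦7, 6↦6, 7↦8, 8↦2, 9↦10, 10↦10]  zeros at y ∈ {4}
  x = 10: [0↦10, 1↦8, 2↦0, 3↦8, 4↦10, 5↦6, 6↦7, 7↦2, 8↦2, 9↦7, 10↦6]  zeros at y ∈ {2}
Collecting zeros: affine points = {(2, 0), (3, 3), (3, 8), (5, 0), (5, 6), (6, 5), (6, 8), (9, 4), (10, 2)}.
Total count |C(F_11)_aff| = 9.


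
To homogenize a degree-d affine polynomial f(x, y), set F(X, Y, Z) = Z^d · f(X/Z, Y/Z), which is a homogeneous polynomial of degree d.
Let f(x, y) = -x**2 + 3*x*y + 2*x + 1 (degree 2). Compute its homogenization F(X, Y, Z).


F(X, Y, Z) = -X**2 + 3*X*Y + 2*X*Z + Z**2

deg(f) = 2.
Substitute x = X/Z, y = Y/Z into f, then multiply by Z^2.
  monomial -1·x^2·y^0 ↦ -1·X^2·Y^0·Z^0.
  monomial 3·x^1·y^1 ↦ 3·X^1·Y^1·Z^0.
  monomial 2·x^1·y^0 ↦ 2·X^1·Y^0·Z^1.
  monomial 1·x^0·y^0 ↦ 1·X^0·Y^0·Z^2.
Collecting: F(X, Y, Z) = -X**2 + 3*X*Y + 2*X*Z + Z**2.


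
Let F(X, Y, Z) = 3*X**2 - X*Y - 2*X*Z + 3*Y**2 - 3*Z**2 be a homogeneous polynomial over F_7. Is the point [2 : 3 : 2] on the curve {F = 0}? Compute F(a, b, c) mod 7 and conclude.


F(2,3,2) ≡ 6 (mod 7); P is NOT on the curve.

Evaluate F(2, 3, 2) term-by-term (mod 7).
  3*X**2 ↦ 3·4·1·1 = 12
  -X*Y ↦ -1·2·3·1 = -6
  -2*X*Z ↦ -2·2·1·2 = -8
  3*Y**2 ↦ 3·1·9·1 = 27
  -3*Z**2 ↦ -3·1·1·4 = -12
Sum: F(2, 3, 2) = (12) + (-6) + (-8) + (27) + (-12) = 13.
Reducing mod 7: 13 ≡ 6 (mod 7).
Since F(a, b, c) ≡ 6 ≠ 0 (mod 7), P does NOT lie on the curve.


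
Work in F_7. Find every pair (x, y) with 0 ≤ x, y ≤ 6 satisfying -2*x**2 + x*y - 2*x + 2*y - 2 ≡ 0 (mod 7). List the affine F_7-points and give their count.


Affine F_7-points: {(0, 1), (1, 2), (2, 0), (3, 1), (4, 0), (6, 2)}; count = 6.

For each of the 49 pairs (x, y) ∈ F_7², evaluate f(x, y) mod 7. Record the zeros.
  x = 0: [0↦5, 1↦0, 2↦2, 3↦4, 4↦6, 5↦1, 6↦3]  zeros at y ∈ {1}
  x = 1: [0↦1, 1↦4, 2↦0, 3↦3, 4↦6, 5↦2, 6↦5]  zeros at y ∈ {2}
  x = 2: [0↦0, 1↦4, 2↦1, 3↦5, 4↦2, 5↦6, 6↦3]  zeros at y ∈ {0}
  x = 3: [0↦2, 1↦0, 2↦5, 3↦3, 4↦1, 5↦6, 6↦4]  zeros at y ∈ {1}
  x = 4: [0↦0, 1↦6, 2↦5, 3↦4, 4↦3, 5↦2, 6↦1]  zeros at y ∈ {0}
  x = 5: [0↦1, 1↦1, 2↦1, 3↦1, 4↦1, 5↦1, 6↦1]  zeros at y ∈ ∅
  x = 6: [0↦5, 1↦6, 2↦0, 3↦1, 4↦2, 5↦3, 6↦4]  zeros at y ∈ {2}
Collecting zeros: affine points = {(0, 1), (1, 2), (2, 0), (3, 1), (4, 0), (6, 2)}.
Total count |C(F_7)_aff| = 6.


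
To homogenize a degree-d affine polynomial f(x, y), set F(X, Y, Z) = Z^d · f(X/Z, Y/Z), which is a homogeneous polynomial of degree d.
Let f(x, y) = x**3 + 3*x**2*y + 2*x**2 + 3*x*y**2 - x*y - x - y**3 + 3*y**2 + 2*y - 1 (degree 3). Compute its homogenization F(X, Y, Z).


F(X, Y, Z) = X**3 + 3*X**2*Y + 2*X**2*Z + 3*X*Y**2 - X*Y*Z - X*Z**2 - Y**3 + 3*Y**2*Z + 2*Y*Z**2 - Z**3

deg(f) = 3.
Substitute x = X/Z, y = Y/Z into f, then multiply by Z^3.
  monomial 1·x^3·y^0 ↦ 1·X^3·Y^0·Z^0.
  monomial 3·x^2·y^1 ↦ 3·X^2·Y^1·Z^0.
  monomial 2·x^2·y^0 ↦ 2·X^2·Y^0·Z^1.
  monomial 3·x^1·y^2 ↦ 3·X^1·Y^2·Z^0.
  monomial -1·x^1·y^1 ↦ -1·X^1·Y^1·Z^1.
  monomial -1·x^1·y^0 ↦ -1·X^1·Y^0·Z^2.
  monomial -1·x^0·y^3 ↦ -1·X^0·Y^3·Z^0.
  monomial 3·x^0·y^2 ↦ 3·X^0·Y^2·Z^1.
  monomial 2·x^0·y^1 ↦ 2·X^0·Y^1·Z^2.
  monomial -1·x^0·y^0 ↦ -1·X^0·Y^0·Z^3.
Collecting: F(X, Y, Z) = X**3 + 3*X**2*Y + 2*X**2*Z + 3*X*Y**2 - X*Y*Z - X*Z**2 - Y**3 + 3*Y**2*Z + 2*Y*Z**2 - Z**3.


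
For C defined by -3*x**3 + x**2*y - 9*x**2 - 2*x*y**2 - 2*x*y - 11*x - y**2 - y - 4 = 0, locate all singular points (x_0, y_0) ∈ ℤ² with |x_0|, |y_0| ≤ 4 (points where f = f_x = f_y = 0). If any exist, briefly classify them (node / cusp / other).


Singular points: {(-1, -1)}; classification: node.

Compute partial derivatives:
  f_x = -9*x**2 + 2*x*y - 18*x - 2*y**2 - 2*y - 11.
  f_y = x**2 - 4*x*y - 2*x - 2*y - 1.
Scan x_0 ∈ {−4, ..., 4}. For each x_0, f_y(x_0, y) is a polynomial in y; find its integer roots y ∈ {−4, ..., 4}, then test f_x and f at those candidates.
  x = -4: f_y(-4, y) = 14*y + 23; no integer root y with |y| ≤ 4.
  x = -3: f_y(-3, y) = 10*y + 14; no integer root y with |y| ≤ 4.
  x = -2: f_y(-2, y) = 6*y + 7; no integer root y with |y| ≤ 4.
  x = -1: f_y(-1, y) = 2*y + 2; vanishes at y ∈ {-1}. (-1, -1): f_x = 0, f = 0 — SINGULAR.
  x = 0: f_y(0, y) = -2*y - 1; no integer root y with |y| ≤ 4.
  x = 1: f_y(1, y) = -6*y - 2; no integer root y with |y| ≤ 4.
  x = 2: f_y(2, y) = -10*y - 1; no integer root y with |y| ≤ 4.
  x = 3: f_y(3, y) = 2 - 14*y; no integer root y with |y| ≤ 4.
  x = 4: f_y(4, y) = 7 - 18*y; no integer root y with |y| ≤ 4.
Only singular point on the grid: (-1, -1).
Classify: substitute x = -1 + u, y = -1 + v and expand: f = -3*u**3 + u**2*v - u**2 - 2*u*v**2 + v**2.
No constant or linear terms (consistent with a singular point). Quadratic part: -u**2 + v**2. Cubic part: -3*u**3 + u**2*v - 2*u*v**2.
The quadratic part v**2 - u**2 = (v − u)(v + u) splits into two distinct linear factors, so there are two distinct tangent lines y − -1 = ±(x − -1) — this is a node (ordinary double point).
Classification: node.


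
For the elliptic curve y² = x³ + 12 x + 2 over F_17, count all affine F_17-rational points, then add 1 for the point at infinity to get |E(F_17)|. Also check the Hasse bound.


Affine points = {(0, 6), (0, 11), (1, 7), (1, 10), (2, 0), (5, 0), (6, 1), (6, 16), (7, 2), (7, 15), (8, 7), (8, 10), (10, 0), (12, 2), (12, 15), (13, 3), (13, 14), (15, 2), (15, 15)}; affine count = 19; |E(F_17)| = 20.

Discriminant check: Δ ∝ 4a³ + 27b² = 4·12³ + 27·2² = 4·1728 + 27·4 ≡ 16 (mod 17). Nonzero ⇒ E is nonsingular.
For each x ∈ F_17, compute rhs = x³ + 12·x + 2 mod 17, then count y ∈ F_17 with y² ≡ rhs.
  x = 0: rhs = 2, matching y values: 6, 11 (2 points).
  x = 1: rhs = 15, matching y values: 7, 10 (2 points).
  x = 2: rhs = 0, matching y values: 0 (1 points).
  x = 3: rhs = 14, matching y values: none (0 points).
  x = 4: rhs = 12, matching y values: none (0 points).
  x = 5: rhs = 0, matching y values: 0 (1 points).
  x = 6: rhs = 1, matching y values: 1, 16 (2 points).
  x = 7: rhs = 4, matching y values: 2, 15 (2 points).
  x = 8: rhs = 15, matching y values: 7, 10 (2 points).
  x = 9: rhs = 6, matching y values: none (0 points).
  x = 10: rhs = 0, matching y values: 0 (1 points).
  x = 11: rhs = 3, matching y values: none (0 points).
  x = 12: rhs = 4, matching y values: 2, 15 (2 points).
  x = 13: rhs = 9, matching y values: 3, 14 (2 points).
  x = 14: rhs = 7, matching y values: none (0 points).
  x = 15: rhs = 4, matching y values: 2, 15 (2 points).
  x = 16: rhs = 6, matching y values: none (0 points).
Total affine count: 19.
Full point count |E(F_17)| = 19 + 1 = 20.
Hasse bound: |20 − (17+1)| = |2| = 2 ≤ 2√17 ≈ 8.2462 ✓.


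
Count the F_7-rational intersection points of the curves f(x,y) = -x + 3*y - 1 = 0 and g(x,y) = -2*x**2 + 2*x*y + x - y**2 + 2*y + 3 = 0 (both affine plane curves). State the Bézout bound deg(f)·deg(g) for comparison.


Common zeros: {(3, 6), (6, 0)}; count = 2; Bézout bound = 2.

deg(f) = 1, deg(g) = 2, so Bézout bound = 2.
Scan x ∈ F_7. For each x, list the y ∈ F_7 with f(x, y) ≡ 0 and those with g(x, y) ≡ 0 (mod 7); the common zeros in that column are the intersection.
  x = 0: f ≡ 0 at y ∈ {5}; g ≡ 0 at y ∈ {3, 6}; common: ∅.
  x = 1: f ≡ 0 at y ∈ {3}; g ≡ 0 at y ∈ ∅; common: ∅.
  x = 2: f ≡ 0 at y ∈ {1}; g ≡ 0 at y ∈ ∅; common: ∅.
  x = 3: f ≡ 0 at y ∈ {6}; g ≡ 0 at y ∈ {2, 6}; common: {6}.
  x = 4: f ≡ 0 at y ∈ {4}; g ≡ 0 at y ∈ {5}; common: ∅.
  x = 5: f ≡ 0 at y ∈ {2}; g ≡ 0 at y ∈ {0, 5}; common: ∅.
  x = 6: f ≡ 0 at y ∈ {0}; g ≡ 0 at y ∈ {0}; common: {0}.
Collecting: common zeros = {(3, 6), (6, 0)}, so the count is 2.
Comparison with the Bézout bound: 2 ≤ 2 = deg(f)·deg(g), as expected for curves with no common component (the bound is attained).


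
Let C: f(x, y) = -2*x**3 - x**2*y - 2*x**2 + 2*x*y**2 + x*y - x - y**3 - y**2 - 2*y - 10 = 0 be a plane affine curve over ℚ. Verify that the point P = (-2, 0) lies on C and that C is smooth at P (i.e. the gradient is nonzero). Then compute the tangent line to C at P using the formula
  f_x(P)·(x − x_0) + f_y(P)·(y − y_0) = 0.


Tangent line at P: -17*x - 8*y - 34 = 0.

Step 1: f(-2, 0) = 0, so P lies on C.
Step 2: partial derivatives
  f_x(x, y) = -6*x**2 - 2*x*y - 4*x + 2*y**2 + y - 1, f_y(x, y) = -x**2 + 4*x*y + x - 3*y**2 - 2*y - 2.
  f_x(P) = -17, f_y(P) = -8 (gradient nonzero, so P is smooth).
Step 3: tangent line at P: -17·(x − -2) + -8·(y − 0) = 0.
Expanding: -17*x - 8*y - 34 = 0.


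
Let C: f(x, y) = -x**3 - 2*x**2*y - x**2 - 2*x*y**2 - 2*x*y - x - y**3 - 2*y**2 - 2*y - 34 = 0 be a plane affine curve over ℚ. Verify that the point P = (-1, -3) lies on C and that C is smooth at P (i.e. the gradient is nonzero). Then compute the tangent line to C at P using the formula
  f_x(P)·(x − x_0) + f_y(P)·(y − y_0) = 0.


Tangent line at P: -26*x - 29*y - 113 = 0.

Step 1: f(-1, -3) = 0, so P lies on C.
Step 2: partial derivatives
  f_x(x, y) = -3*x**2 - 4*x*y - 2*x - 2*y**2 - 2*y - 1, f_y(x, y) = -2*x**2 - 4*x*y - 2*x - 3*y**2 - 4*y - 2.
  f_x(P) = -26, f_y(P) = -29 (gradient nonzero, so P is smooth).
Step 3: tangent line at P: -26·(x − -1) + -29·(y − -3) = 0.
Expanding: -26*x - 29*y - 113 = 0.


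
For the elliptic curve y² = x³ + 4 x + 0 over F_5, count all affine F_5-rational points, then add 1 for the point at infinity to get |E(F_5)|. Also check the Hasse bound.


Affine points = {(0, 0), (1, 0), (2, 1), (2, 4), (3, 2), (3, 3), (4, 0)}; affine count = 7; |E(F_5)| = 8.

Discriminant check: Δ ∝ 4a³ + 27b² = 4·4³ + 27·0² = 4·64 + 27·0 ≡ 1 (mod 5). Nonzero ⇒ E is nonsingular.
For each x ∈ F_5, compute rhs = x³ + 4·x + 0 mod 5, then count y ∈ F_5 with y² ≡ rhs.
  x = 0: rhs = 0, matching y values: 0 (1 points).
  x = 1: rhs = 0, matching y values: 0 (1 points).
  x = 2: rhs = 1, matching y values: 1, 4 (2 points).
  x = 3: rhs = 4, matching y values: 2, 3 (2 points).
  x = 4: rhs = 0, matching y values: 0 (1 points).
Total affine count: 7.
Full point count |E(F_5)| = 7 + 1 = 8.
Hasse bound: |8 − (5+1)| = |2| = 2 ≤ 2√5 ≈ 4.4721 ✓.
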